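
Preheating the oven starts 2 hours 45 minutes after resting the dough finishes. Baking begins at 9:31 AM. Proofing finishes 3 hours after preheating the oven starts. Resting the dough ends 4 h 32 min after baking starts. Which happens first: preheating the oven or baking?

Resting the dough ends at 9:31 AM + 272 min = 2:03 PM.
Preheating the oven starts at 2:03 PM + 165 min = 4:48 PM.
Preheating the oven starts at 4:48 PM and baking starts at 9:31 AM, so baking is first.

baking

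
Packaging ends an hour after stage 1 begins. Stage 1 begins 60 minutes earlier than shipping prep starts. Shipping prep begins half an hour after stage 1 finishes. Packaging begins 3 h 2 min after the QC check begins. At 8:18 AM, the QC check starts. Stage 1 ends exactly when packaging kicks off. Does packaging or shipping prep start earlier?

Packaging starts at 8:18 AM + 182 min = 11:20 AM.
So stage 1 ends at 11:20 AM.
Shipping prep starts at 11:20 AM + 30 min = 11:50 AM.
Packaging starts at 11:20 AM and shipping prep starts at 11:50 AM, so packaging is first.

packaging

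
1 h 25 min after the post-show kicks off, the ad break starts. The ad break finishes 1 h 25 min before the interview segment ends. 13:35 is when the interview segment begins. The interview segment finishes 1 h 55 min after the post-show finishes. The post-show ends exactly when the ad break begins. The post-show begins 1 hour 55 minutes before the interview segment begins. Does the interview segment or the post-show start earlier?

The post-show starts at 13:35 − 115 min = 11:40.
The interview segment starts at 13:35 and the post-show starts at 11:40, so the post-show is first.

the post-show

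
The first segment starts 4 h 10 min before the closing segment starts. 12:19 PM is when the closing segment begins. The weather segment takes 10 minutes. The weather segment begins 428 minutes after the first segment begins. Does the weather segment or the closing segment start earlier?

the closing segment

The first segment starts at 12:19 PM − 250 min = 8:09 AM.
The weather segment starts at 8:09 AM + 428 min = 3:17 PM.
The weather segment starts at 3:17 PM and the closing segment starts at 12:19 PM, so the closing segment is first.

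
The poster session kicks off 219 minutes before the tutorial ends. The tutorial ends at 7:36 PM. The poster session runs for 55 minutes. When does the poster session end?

4:52 PM

The poster session starts at 7:36 PM − 219 min = 3:57 PM.
The poster session ends at 3:57 PM + 55 min = 4:52 PM.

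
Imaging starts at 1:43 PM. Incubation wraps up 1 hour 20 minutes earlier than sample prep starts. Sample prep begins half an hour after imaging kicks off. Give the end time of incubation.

Sample prep starts at 1:43 PM + 30 min = 2:13 PM.
Incubation ends at 2:13 PM − 80 min = 12:53 PM.

12:53 PM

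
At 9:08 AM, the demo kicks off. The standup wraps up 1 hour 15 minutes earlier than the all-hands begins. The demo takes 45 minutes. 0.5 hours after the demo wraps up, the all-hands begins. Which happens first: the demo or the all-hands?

The demo ends at 9:08 AM + 45 min = 9:53 AM.
The all-hands starts at 9:53 AM + 30 min = 10:23 AM.
The demo starts at 9:08 AM and the all-hands starts at 10:23 AM, so the demo is first.

the demo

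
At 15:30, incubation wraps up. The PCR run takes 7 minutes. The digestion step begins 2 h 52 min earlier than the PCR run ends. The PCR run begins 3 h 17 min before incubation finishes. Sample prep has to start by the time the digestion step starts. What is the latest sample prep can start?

09:28

The PCR run starts at 15:30 − 197 min = 12:13.
The PCR run ends at 12:13 + 7 min = 12:20.
The digestion step starts at 12:20 − 172 min = 09:28.
Sample prep is bounded by the digestion step, so the latest it can start is 09:28.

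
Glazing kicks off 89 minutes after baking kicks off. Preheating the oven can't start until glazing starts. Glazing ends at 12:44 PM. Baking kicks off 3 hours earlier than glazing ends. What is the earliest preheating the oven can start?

Baking starts at 12:44 PM − 180 min = 9:44 AM.
Glazing starts at 9:44 AM + 89 min = 11:13 AM.
Preheating the oven is bounded by glazing, so the earliest it can start is 11:13 AM.

11:13 AM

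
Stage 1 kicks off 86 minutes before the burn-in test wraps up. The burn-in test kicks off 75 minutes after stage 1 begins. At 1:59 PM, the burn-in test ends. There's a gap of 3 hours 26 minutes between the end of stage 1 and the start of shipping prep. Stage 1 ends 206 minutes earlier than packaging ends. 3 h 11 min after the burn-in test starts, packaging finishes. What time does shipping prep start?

Stage 1 starts at 1:59 PM − 86 min = 12:33 PM.
The burn-in test starts at 12:33 PM + 75 min = 1:48 PM.
Packaging ends at 1:48 PM + 191 min = 4:59 PM.
Stage 1 ends at 4:59 PM − 206 min = 1:33 PM.
Shipping prep starts at 1:33 PM + 206 min = 4:59 PM.

4:59 PM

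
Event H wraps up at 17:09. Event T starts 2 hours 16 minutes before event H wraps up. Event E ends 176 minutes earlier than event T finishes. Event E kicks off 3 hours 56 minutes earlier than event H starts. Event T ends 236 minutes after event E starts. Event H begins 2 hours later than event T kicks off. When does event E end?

13:57

Event T starts at 17:09 − 136 min = 14:53.
Event H starts at 14:53 + 120 min = 16:53.
Event E starts at 16:53 − 236 min = 12:57.
Event T ends at 12:57 + 236 min = 16:53.
Event E ends at 16:53 − 176 min = 13:57.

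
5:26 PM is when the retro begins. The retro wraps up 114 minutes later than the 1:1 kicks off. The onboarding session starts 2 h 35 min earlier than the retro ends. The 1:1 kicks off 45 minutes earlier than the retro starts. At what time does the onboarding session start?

4:00 PM

The 1:1 starts at 5:26 PM − 45 min = 4:41 PM.
The retro ends at 4:41 PM + 114 min = 6:35 PM.
The onboarding session starts at 6:35 PM − 155 min = 4:00 PM.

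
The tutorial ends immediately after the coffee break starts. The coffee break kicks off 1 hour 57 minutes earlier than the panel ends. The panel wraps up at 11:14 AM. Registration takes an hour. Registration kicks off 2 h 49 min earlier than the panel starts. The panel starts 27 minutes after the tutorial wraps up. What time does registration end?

7:55 AM

The coffee break starts at 11:14 AM − 117 min = 9:17 AM.
So the tutorial ends at 9:17 AM.
The panel starts at 9:17 AM + 27 min = 9:44 AM.
Registration starts at 9:44 AM − 169 min = 6:55 AM.
Registration ends at 6:55 AM + 60 min = 7:55 AM.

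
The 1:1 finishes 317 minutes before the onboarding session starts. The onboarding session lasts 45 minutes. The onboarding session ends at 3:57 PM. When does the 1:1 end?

9:55 AM

The onboarding session starts at 3:57 PM − 45 min = 3:12 PM.
The 1:1 ends at 3:12 PM − 317 min = 9:55 AM.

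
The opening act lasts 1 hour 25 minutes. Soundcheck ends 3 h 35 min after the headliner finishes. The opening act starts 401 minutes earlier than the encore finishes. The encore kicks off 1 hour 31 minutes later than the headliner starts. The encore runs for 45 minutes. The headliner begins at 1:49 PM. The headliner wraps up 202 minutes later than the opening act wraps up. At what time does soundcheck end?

The encore starts at 1:49 PM + 91 min = 3:20 PM.
The encore ends at 3:20 PM + 45 min = 4:05 PM.
The opening act starts at 4:05 PM − 401 min = 9:24 AM.
The opening act ends at 9:24 AM + 85 min = 10:49 AM.
The headliner ends at 10:49 AM + 202 min = 2:11 PM.
Soundcheck ends at 2:11 PM + 215 min = 5:46 PM.

5:46 PM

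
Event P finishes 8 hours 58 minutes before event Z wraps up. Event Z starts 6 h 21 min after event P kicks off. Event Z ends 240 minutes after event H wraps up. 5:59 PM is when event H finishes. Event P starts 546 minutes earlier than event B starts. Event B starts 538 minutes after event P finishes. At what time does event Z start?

Event Z ends at 5:59 PM + 240 min = 9:59 PM.
Event P ends at 9:59 PM − 538 min = 1:01 PM.
Event B starts at 1:01 PM + 538 min = 9:59 PM.
Event P starts at 9:59 PM − 546 min = 12:53 PM.
Event Z starts at 12:53 PM + 381 min = 7:14 PM.

7:14 PM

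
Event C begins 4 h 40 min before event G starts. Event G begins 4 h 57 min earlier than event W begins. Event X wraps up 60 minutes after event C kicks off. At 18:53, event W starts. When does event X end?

10:16

Event G starts at 18:53 − 297 min = 13:56.
Event C starts at 13:56 − 280 min = 09:16.
Event X ends at 09:16 + 60 min = 10:16.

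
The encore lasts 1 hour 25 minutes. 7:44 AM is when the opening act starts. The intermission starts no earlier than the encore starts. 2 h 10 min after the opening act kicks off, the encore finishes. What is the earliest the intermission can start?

The encore ends at 7:44 AM + 130 min = 9:54 AM.
The encore starts at 9:54 AM − 85 min = 8:29 AM.
The intermission is bounded by the encore, so the earliest it can start is 8:29 AM.

8:29 AM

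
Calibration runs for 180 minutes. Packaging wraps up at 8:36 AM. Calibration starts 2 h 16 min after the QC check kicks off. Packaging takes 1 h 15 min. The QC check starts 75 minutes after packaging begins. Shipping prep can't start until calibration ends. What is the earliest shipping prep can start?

Packaging starts at 8:36 AM − 75 min = 7:21 AM.
The QC check starts at 7:21 AM + 75 min = 8:36 AM.
Calibration starts at 8:36 AM + 136 min = 10:52 AM.
Calibration ends at 10:52 AM + 180 min = 1:52 PM.
Shipping prep is bounded by calibration, so the earliest it can start is 1:52 PM.

1:52 PM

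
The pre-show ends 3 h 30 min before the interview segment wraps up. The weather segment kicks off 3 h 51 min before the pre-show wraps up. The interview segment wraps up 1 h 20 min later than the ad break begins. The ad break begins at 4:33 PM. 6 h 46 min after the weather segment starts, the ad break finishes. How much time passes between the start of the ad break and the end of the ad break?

45 minutes

The interview segment ends at 4:33 PM + 80 min = 5:53 PM.
The pre-show ends at 5:53 PM − 210 min = 2:23 PM.
The weather segment starts at 2:23 PM − 231 min = 10:32 AM.
The ad break ends at 10:32 AM + 406 min = 5:18 PM.
From 4:33 PM to 5:18 PM is 45 minutes.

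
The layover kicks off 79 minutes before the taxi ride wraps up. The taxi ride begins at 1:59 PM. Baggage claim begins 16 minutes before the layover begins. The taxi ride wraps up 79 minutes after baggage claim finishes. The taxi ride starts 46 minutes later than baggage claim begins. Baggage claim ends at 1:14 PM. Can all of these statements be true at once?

The taxi ride ends at 1:14 PM + 79 min = 2:33 PM.
The layover starts at 2:33 PM − 79 min = 1:14 PM.
Baggage claim starts at 1:14 PM − 16 min = 12:58 PM.
The taxi ride starts at 12:58 PM + 46 min = 1:44 PM.
But the taxi ride is also said to start at 1:59 PM — a 15-minute conflict.

No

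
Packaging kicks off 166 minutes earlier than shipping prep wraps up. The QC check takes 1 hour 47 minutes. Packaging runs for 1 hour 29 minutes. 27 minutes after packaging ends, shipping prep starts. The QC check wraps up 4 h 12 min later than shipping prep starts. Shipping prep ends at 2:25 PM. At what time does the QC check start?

4:00 PM

Packaging starts at 2:25 PM − 166 min = 11:39 AM.
Packaging ends at 11:39 AM + 89 min = 1:08 PM.
Shipping prep starts at 1:08 PM + 27 min = 1:35 PM.
The QC check ends at 1:35 PM + 252 min = 5:47 PM.
The QC check starts at 5:47 PM − 107 min = 4:00 PM.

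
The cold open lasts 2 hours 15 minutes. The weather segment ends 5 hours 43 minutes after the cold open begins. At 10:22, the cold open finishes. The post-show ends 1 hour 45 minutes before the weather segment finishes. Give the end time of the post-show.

12:05

The cold open starts at 10:22 − 135 min = 08:07.
The weather segment ends at 08:07 + 343 min = 13:50.
The post-show ends at 13:50 − 105 min = 12:05.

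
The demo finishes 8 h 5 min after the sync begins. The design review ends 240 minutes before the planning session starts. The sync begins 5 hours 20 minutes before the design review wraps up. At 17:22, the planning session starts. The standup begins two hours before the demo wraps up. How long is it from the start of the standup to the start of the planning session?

The design review ends at 17:22 − 240 min = 13:22.
The sync starts at 13:22 − 320 min = 08:02.
The demo ends at 08:02 + 485 min = 16:07.
The standup starts at 16:07 − 120 min = 14:07.
From 14:07 to 17:22 is 195 minutes.

195 minutes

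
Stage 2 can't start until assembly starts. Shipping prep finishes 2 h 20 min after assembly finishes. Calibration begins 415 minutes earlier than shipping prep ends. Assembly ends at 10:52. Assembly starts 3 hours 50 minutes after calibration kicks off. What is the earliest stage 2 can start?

Shipping prep ends at 10:52 + 140 min = 13:12.
Calibration starts at 13:12 − 415 min = 06:17.
Assembly starts at 06:17 + 230 min = 10:07.
Stage 2 is bounded by assembly, so the earliest it can start is 10:07.

10:07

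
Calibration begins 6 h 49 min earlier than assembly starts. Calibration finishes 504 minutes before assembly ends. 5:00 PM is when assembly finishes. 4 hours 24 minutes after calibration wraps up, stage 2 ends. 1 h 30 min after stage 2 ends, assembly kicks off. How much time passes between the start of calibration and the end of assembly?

Calibration ends at 5:00 PM − 504 min = 8:36 AM.
Stage 2 ends at 8:36 AM + 264 min = 1:00 PM.
Assembly starts at 1:00 PM + 90 min = 2:30 PM.
Calibration starts at 2:30 PM − 409 min = 7:41 AM.
From 7:41 AM to 5:00 PM is 9 hours 19 minutes.

9 hours 19 minutes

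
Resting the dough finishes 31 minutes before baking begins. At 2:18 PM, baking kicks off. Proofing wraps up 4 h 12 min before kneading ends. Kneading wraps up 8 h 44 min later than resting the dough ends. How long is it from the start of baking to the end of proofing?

241 minutes

Resting the dough ends at 2:18 PM − 31 min = 1:47 PM.
Kneading ends at 1:47 PM + 524 min = 10:31 PM.
Proofing ends at 10:31 PM − 252 min = 6:19 PM.
From 2:18 PM to 6:19 PM is 241 minutes.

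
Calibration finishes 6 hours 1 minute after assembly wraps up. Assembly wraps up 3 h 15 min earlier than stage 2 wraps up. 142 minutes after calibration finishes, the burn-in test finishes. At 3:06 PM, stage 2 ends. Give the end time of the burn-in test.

Assembly ends at 3:06 PM − 195 min = 11:51 AM.
Calibration ends at 11:51 AM + 361 min = 5:52 PM.
The burn-in test ends at 5:52 PM + 142 min = 8:14 PM.

8:14 PM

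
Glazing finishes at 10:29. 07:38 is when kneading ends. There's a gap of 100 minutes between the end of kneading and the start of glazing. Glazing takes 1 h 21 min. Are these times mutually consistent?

No

Glazing starts at 07:38 + 100 min = 09:18.
Glazing ends at 09:18 + 81 min = 10:39.
But glazing is also said to end at 10:29 — a 10-minute conflict.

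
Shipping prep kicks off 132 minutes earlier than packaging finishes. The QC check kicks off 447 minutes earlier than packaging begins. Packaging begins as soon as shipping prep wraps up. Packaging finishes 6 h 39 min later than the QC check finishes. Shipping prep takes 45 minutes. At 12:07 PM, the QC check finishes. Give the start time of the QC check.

9:52 AM

Packaging ends at 12:07 PM + 399 min = 6:46 PM.
Shipping prep starts at 6:46 PM − 132 min = 4:34 PM.
Shipping prep ends at 4:34 PM + 45 min = 5:19 PM.
So packaging starts at 5:19 PM.
The QC check starts at 5:19 PM − 447 min = 9:52 AM.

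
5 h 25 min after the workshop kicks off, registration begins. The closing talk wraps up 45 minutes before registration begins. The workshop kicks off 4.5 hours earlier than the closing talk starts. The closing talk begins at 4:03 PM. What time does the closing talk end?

The workshop starts at 4:03 PM − 270 min = 11:33 AM.
Registration starts at 11:33 AM + 325 min = 4:58 PM.
The closing talk ends at 4:58 PM − 45 min = 4:13 PM.

4:13 PM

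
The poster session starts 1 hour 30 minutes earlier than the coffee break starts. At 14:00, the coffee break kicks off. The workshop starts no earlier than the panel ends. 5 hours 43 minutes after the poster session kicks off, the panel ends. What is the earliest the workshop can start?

18:13

The poster session starts at 14:00 − 90 min = 12:30.
The panel ends at 12:30 + 343 min = 18:13.
The workshop is bounded by the panel, so the earliest it can start is 18:13.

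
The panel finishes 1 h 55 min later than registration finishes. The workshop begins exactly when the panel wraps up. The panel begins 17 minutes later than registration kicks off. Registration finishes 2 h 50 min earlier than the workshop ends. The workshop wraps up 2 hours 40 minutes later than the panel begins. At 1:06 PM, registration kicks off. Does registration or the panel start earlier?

The panel starts at 1:06 PM + 17 min = 1:23 PM.
Registration starts at 1:06 PM and the panel starts at 1:23 PM, so registration is first.

registration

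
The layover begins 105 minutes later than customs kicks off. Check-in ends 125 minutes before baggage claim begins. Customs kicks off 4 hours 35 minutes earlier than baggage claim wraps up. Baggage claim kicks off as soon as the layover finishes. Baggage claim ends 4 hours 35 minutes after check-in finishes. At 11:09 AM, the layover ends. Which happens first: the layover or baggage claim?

Baggage claim starts at 11:09 AM.
Check-in ends at 11:09 AM − 125 min = 9:04 AM.
Baggage claim ends at 9:04 AM + 275 min = 1:39 PM.
Customs starts at 1:39 PM − 275 min = 9:04 AM.
The layover starts at 9:04 AM + 105 min = 10:49 AM.
The layover starts at 10:49 AM and baggage claim starts at 11:09 AM, so the layover is first.

the layover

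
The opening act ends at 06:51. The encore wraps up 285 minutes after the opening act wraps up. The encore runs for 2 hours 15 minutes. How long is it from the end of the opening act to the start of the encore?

The encore ends at 06:51 + 285 min = 11:36.
The encore starts at 11:36 − 135 min = 09:21.
From 06:51 to 09:21 is 2 hours 30 minutes.

2 hours 30 minutes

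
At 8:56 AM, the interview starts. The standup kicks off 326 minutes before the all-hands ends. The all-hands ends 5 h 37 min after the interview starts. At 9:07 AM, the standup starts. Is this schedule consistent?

Yes

The all-hands ends at 8:56 AM + 337 min = 2:33 PM.
The standup starts at 2:33 PM − 326 min = 9:07 AM.
That matches the stated 9:07 AM, so the schedule is consistent.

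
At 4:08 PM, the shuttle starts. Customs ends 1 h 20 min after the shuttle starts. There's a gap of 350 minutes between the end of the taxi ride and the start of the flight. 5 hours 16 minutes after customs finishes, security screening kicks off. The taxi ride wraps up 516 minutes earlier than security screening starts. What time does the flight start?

7:58 PM

Customs ends at 4:08 PM + 80 min = 5:28 PM.
Security screening starts at 5:28 PM + 316 min = 10:44 PM.
The taxi ride ends at 10:44 PM − 516 min = 2:08 PM.
The flight starts at 2:08 PM + 350 min = 7:58 PM.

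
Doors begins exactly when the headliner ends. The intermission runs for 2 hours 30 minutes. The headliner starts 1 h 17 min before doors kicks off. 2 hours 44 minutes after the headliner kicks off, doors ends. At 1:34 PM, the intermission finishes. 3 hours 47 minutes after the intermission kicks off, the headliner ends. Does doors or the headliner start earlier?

The intermission starts at 1:34 PM − 150 min = 11:04 AM.
The headliner ends at 11:04 AM + 227 min = 2:51 PM.
So doors starts at 2:51 PM.
The headliner starts at 2:51 PM − 77 min = 1:34 PM.
Doors starts at 2:51 PM and the headliner starts at 1:34 PM, so the headliner is first.

the headliner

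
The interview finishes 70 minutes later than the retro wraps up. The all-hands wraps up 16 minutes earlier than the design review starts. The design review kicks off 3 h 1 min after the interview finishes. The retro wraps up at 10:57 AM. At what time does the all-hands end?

2:52 PM

The interview ends at 10:57 AM + 70 min = 12:07 PM.
The design review starts at 12:07 PM + 181 min = 3:08 PM.
The all-hands ends at 3:08 PM − 16 min = 2:52 PM.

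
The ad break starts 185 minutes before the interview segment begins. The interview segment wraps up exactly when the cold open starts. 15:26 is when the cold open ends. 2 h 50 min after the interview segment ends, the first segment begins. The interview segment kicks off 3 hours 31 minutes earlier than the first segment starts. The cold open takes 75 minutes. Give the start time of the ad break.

10:25

The cold open starts at 15:26 − 75 min = 14:11.
So the interview segment ends at 14:11.
The first segment starts at 14:11 + 170 min = 17:01.
The interview segment starts at 17:01 − 211 min = 13:30.
The ad break starts at 13:30 − 185 min = 10:25.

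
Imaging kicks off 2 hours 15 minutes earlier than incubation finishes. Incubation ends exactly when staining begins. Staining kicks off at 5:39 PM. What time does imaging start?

3:24 PM

Incubation ends at 5:39 PM.
Imaging starts at 5:39 PM − 135 min = 3:24 PM.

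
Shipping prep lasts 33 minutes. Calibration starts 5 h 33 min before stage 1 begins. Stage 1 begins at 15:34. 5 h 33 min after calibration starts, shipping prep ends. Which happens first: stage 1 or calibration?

calibration

Calibration starts at 15:34 − 333 min = 10:01.
Stage 1 starts at 15:34 and calibration starts at 10:01, so calibration is first.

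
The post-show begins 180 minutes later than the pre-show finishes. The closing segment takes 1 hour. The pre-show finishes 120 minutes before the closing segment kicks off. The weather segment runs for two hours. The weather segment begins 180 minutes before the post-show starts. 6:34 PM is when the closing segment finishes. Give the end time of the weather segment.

The closing segment starts at 6:34 PM − 60 min = 5:34 PM.
The pre-show ends at 5:34 PM − 120 min = 3:34 PM.
The post-show starts at 3:34 PM + 180 min = 6:34 PM.
The weather segment starts at 6:34 PM − 180 min = 3:34 PM.
The weather segment ends at 3:34 PM + 120 min = 5:34 PM.

5:34 PM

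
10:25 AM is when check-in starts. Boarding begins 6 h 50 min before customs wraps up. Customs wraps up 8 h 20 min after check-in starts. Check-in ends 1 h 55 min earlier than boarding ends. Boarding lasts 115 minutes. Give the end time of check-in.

11:55 AM

Customs ends at 10:25 AM + 500 min = 6:45 PM.
Boarding starts at 6:45 PM − 410 min = 11:55 AM.
Boarding ends at 11:55 AM + 115 min = 1:50 PM.
Check-in ends at 1:50 PM − 115 min = 11:55 AM.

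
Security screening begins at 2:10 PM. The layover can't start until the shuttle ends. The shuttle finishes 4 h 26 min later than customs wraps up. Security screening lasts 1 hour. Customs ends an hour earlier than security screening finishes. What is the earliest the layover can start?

Security screening ends at 2:10 PM + 60 min = 3:10 PM.
Customs ends at 3:10 PM − 60 min = 2:10 PM.
The shuttle ends at 2:10 PM + 266 min = 6:36 PM.
The layover is bounded by the shuttle, so the earliest it can start is 6:36 PM.

6:36 PM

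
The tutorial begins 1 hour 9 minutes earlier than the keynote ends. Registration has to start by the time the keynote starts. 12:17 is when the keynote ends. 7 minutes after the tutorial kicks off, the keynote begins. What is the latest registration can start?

11:15

The tutorial starts at 12:17 − 69 min = 11:08.
The keynote starts at 11:08 + 7 min = 11:15.
Registration is bounded by the keynote, so the latest it can start is 11:15.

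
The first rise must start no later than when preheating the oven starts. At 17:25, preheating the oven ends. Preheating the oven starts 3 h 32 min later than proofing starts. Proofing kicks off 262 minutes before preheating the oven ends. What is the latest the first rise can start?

Proofing starts at 17:25 − 262 min = 13:03.
Preheating the oven starts at 13:03 + 212 min = 16:35.
The first rise is bounded by preheating the oven, so the latest it can start is 16:35.

16:35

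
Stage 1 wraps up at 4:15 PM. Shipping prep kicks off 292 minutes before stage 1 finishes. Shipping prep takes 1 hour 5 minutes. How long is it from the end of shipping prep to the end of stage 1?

3 h 47 min

Shipping prep starts at 4:15 PM − 292 min = 11:23 AM.
Shipping prep ends at 11:23 AM + 65 min = 12:28 PM.
From 12:28 PM to 4:15 PM is 3 h 47 min.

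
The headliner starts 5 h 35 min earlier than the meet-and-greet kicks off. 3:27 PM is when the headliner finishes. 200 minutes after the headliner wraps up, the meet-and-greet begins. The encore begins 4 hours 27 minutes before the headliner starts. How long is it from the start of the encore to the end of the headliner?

6 h 42 min

The meet-and-greet starts at 3:27 PM + 200 min = 6:47 PM.
The headliner starts at 6:47 PM − 335 min = 1:12 PM.
The encore starts at 1:12 PM − 267 min = 8:45 AM.
From 8:45 AM to 3:27 PM is 6 h 42 min.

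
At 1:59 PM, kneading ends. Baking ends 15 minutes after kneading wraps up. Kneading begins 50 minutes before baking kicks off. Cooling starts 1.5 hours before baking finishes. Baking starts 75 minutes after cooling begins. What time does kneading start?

1:09 PM

Baking ends at 1:59 PM + 15 min = 2:14 PM.
Cooling starts at 2:14 PM − 90 min = 12:44 PM.
Baking starts at 12:44 PM + 75 min = 1:59 PM.
Kneading starts at 1:59 PM − 50 min = 1:09 PM.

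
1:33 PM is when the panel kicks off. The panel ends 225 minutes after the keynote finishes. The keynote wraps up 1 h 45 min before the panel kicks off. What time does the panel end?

The keynote ends at 1:33 PM − 105 min = 11:48 AM.
The panel ends at 11:48 AM + 225 min = 3:33 PM.

3:33 PM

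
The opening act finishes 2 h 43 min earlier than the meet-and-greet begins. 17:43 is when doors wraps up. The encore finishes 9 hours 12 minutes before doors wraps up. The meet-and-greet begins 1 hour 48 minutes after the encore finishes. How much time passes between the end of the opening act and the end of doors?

The encore ends at 17:43 − 552 min = 08:31.
The meet-and-greet starts at 08:31 + 108 min = 10:19.
The opening act ends at 10:19 − 163 min = 07:36.
From 07:36 to 17:43 is 10 h 7 min.

10 h 7 min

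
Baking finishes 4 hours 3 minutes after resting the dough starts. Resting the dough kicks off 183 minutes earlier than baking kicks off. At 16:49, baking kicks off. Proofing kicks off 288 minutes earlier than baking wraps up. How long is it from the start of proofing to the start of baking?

3 h 48 min

Resting the dough starts at 16:49 − 183 min = 13:46.
Baking ends at 13:46 + 243 min = 17:49.
Proofing starts at 17:49 − 288 min = 13:01.
From 13:01 to 16:49 is 3 h 48 min.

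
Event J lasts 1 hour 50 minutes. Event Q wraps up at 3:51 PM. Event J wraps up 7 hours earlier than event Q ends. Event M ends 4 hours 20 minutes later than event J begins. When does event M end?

Event J ends at 3:51 PM − 420 min = 8:51 AM.
Event J starts at 8:51 AM − 110 min = 7:01 AM.
Event M ends at 7:01 AM + 260 min = 11:21 AM.

11:21 AM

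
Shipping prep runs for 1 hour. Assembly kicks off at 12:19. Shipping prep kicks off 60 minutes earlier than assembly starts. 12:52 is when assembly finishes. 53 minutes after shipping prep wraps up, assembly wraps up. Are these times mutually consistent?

No

Shipping prep starts at 12:19 − 60 min = 11:19.
Shipping prep ends at 11:19 + 60 min = 12:19.
Assembly ends at 12:19 + 53 min = 13:12.
But assembly is also said to end at 12:52 — a 20-minute conflict.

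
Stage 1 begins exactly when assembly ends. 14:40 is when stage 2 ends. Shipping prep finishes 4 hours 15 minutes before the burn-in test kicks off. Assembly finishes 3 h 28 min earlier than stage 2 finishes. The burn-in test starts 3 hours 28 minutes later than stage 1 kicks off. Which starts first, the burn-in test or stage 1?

Assembly ends at 14:40 − 208 min = 11:12.
So stage 1 starts at 11:12.
The burn-in test starts at 11:12 + 208 min = 14:40.
The burn-in test starts at 14:40 and stage 1 starts at 11:12, so stage 1 is first.

stage 1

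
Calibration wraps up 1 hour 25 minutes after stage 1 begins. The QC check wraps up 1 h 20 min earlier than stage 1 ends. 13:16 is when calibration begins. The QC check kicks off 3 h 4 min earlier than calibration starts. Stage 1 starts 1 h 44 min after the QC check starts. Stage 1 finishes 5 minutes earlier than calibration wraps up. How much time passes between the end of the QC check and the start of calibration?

The QC check starts at 13:16 − 184 min = 10:12.
Stage 1 starts at 10:12 + 104 min = 11:56.
Calibration ends at 11:56 + 85 min = 13:21.
Stage 1 ends at 13:21 − 5 min = 13:16.
The QC check ends at 13:16 − 80 min = 11:56.
From 11:56 to 13:16 is 80 minutes.

80 minutes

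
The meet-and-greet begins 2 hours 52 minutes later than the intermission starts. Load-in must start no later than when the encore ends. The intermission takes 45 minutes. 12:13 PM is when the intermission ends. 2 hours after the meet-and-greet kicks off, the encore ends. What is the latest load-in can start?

4:20 PM

The intermission starts at 12:13 PM − 45 min = 11:28 AM.
The meet-and-greet starts at 11:28 AM + 172 min = 2:20 PM.
The encore ends at 2:20 PM + 120 min = 4:20 PM.
Load-in is bounded by the encore, so the latest it can start is 4:20 PM.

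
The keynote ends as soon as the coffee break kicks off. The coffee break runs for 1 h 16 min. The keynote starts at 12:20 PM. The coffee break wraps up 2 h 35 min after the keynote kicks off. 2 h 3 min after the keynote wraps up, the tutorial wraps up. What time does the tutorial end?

The coffee break ends at 12:20 PM + 155 min = 2:55 PM.
The coffee break starts at 2:55 PM − 76 min = 1:39 PM.
So the keynote ends at 1:39 PM.
The tutorial ends at 1:39 PM + 123 min = 3:42 PM.

3:42 PM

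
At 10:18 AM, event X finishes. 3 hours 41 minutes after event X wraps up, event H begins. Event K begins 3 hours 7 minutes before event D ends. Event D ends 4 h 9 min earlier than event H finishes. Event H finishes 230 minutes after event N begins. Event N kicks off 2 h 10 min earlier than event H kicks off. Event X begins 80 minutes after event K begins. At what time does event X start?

Event H starts at 10:18 AM + 221 min = 1:59 PM.
Event N starts at 1:59 PM − 130 min = 11:49 AM.
Event H ends at 11:49 AM + 230 min = 3:39 PM.
Event D ends at 3:39 PM − 249 min = 11:30 AM.
Event K starts at 11:30 AM − 187 min = 8:23 AM.
Event X starts at 8:23 AM + 80 min = 9:43 AM.

9:43 AM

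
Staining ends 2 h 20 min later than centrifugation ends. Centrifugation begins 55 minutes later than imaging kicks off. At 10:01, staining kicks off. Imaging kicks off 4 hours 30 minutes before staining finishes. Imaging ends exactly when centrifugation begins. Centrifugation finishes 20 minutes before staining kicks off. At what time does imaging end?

08:26

Centrifugation ends at 10:01 − 20 min = 09:41.
Staining ends at 09:41 + 140 min = 12:01.
Imaging starts at 12:01 − 270 min = 07:31.
Centrifugation starts at 07:31 + 55 min = 08:26.
So imaging ends at 08:26.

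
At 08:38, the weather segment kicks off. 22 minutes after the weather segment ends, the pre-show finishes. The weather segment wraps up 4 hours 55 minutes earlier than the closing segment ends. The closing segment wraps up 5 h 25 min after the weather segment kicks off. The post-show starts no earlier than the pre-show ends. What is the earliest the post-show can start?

The closing segment ends at 08:38 + 325 min = 14:03.
The weather segment ends at 14:03 − 295 min = 09:08.
The pre-show ends at 09:08 + 22 min = 09:30.
The post-show is bounded by the pre-show, so the earliest it can start is 09:30.

09:30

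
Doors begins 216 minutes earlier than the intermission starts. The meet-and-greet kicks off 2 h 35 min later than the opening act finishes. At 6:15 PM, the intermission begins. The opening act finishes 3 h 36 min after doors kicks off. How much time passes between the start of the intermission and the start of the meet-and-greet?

2 hours 35 minutes

Doors starts at 6:15 PM − 216 min = 2:39 PM.
The opening act ends at 2:39 PM + 216 min = 6:15 PM.
The meet-and-greet starts at 6:15 PM + 155 min = 8:50 PM.
From 6:15 PM to 8:50 PM is 2 hours 35 minutes.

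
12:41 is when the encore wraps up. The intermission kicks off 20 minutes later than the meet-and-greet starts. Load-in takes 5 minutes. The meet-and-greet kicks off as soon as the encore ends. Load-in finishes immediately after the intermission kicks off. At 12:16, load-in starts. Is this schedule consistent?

The meet-and-greet starts at 12:41.
The intermission starts at 12:41 + 20 min = 13:01.
So load-in ends at 13:01.
Load-in starts at 13:01 − 5 min = 12:56.
But load-in is also said to start at 12:16 — a 40-minute conflict.

No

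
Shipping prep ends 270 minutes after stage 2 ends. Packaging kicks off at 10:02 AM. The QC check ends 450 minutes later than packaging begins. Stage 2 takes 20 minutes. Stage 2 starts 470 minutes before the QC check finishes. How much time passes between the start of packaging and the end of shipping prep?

The QC check ends at 10:02 AM + 450 min = 5:32 PM.
Stage 2 starts at 5:32 PM − 470 min = 9:42 AM.
Stage 2 ends at 9:42 AM + 20 min = 10:02 AM.
Shipping prep ends at 10:02 AM + 270 min = 2:32 PM.
From 10:02 AM to 2:32 PM is 4 hours 30 minutes.

4 hours 30 minutes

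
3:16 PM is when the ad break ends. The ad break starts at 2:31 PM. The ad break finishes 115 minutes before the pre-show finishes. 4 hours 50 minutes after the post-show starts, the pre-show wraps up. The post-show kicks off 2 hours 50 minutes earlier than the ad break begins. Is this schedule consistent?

The post-show starts at 2:31 PM − 170 min = 11:41 AM.
The pre-show ends at 11:41 AM + 290 min = 4:31 PM.
The ad break ends at 4:31 PM − 115 min = 2:36 PM.
But the ad break is also said to end at 3:16 PM — a 40-minute conflict.

No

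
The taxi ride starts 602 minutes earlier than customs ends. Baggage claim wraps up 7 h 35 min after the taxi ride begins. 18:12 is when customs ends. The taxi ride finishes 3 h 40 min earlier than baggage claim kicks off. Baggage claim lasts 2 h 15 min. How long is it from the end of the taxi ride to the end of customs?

8 hours 22 minutes

The taxi ride starts at 18:12 − 602 min = 08:10.
Baggage claim ends at 08:10 + 455 min = 15:45.
Baggage claim starts at 15:45 − 135 min = 13:30.
The taxi ride ends at 13:30 − 220 min = 09:50.
From 09:50 to 18:12 is 8 hours 22 minutes.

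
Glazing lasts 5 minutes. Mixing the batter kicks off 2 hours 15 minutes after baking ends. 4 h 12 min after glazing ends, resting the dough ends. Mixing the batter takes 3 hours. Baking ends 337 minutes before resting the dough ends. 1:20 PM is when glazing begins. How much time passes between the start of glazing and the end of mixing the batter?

235 minutes

Glazing ends at 1:20 PM + 5 min = 1:25 PM.
Resting the dough ends at 1:25 PM + 252 min = 5:37 PM.
Baking ends at 5:37 PM − 337 min = 12:00 PM.
Mixing the batter starts at 12:00 PM + 135 min = 2:15 PM.
Mixing the batter ends at 2:15 PM + 180 min = 5:15 PM.
From 1:20 PM to 5:15 PM is 235 minutes.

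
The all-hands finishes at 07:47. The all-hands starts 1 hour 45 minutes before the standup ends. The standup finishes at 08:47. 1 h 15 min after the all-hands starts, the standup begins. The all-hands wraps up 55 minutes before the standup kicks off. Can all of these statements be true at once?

No

The all-hands starts at 08:47 − 105 min = 07:02.
The standup starts at 07:02 + 75 min = 08:17.
The all-hands ends at 08:17 − 55 min = 07:22.
But the all-hands is also said to end at 07:47 — a 25-minute conflict.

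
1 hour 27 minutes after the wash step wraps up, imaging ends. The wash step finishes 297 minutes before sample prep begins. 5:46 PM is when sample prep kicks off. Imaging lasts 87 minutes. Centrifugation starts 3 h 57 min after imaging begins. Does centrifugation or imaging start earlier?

The wash step ends at 5:46 PM − 297 min = 12:49 PM.
Imaging ends at 12:49 PM + 87 min = 2:16 PM.
Imaging starts at 2:16 PM − 87 min = 12:49 PM.
Centrifugation starts at 12:49 PM + 237 min = 4:46 PM.
Centrifugation starts at 4:46 PM and imaging starts at 12:49 PM, so imaging is first.

imaging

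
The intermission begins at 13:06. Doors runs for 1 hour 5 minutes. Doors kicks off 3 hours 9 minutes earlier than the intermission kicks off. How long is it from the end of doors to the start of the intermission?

2 h 4 min

Doors starts at 13:06 − 189 min = 09:57.
Doors ends at 09:57 + 65 min = 11:02.
From 11:02 to 13:06 is 2 h 4 min.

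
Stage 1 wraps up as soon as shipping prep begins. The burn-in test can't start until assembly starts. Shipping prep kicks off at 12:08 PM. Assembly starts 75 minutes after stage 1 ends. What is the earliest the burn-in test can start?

Stage 1 ends at 12:08 PM.
Assembly starts at 12:08 PM + 75 min = 1:23 PM.
The burn-in test is bounded by assembly, so the earliest it can start is 1:23 PM.

1:23 PM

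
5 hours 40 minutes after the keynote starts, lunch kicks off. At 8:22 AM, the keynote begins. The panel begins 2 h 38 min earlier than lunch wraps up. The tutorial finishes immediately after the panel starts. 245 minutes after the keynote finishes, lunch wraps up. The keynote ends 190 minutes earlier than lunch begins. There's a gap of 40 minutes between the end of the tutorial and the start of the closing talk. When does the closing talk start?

Lunch starts at 8:22 AM + 340 min = 2:02 PM.
The keynote ends at 2:02 PM − 190 min = 10:52 AM.
Lunch ends at 10:52 AM + 245 min = 2:57 PM.
The panel starts at 2:57 PM − 158 min = 12:19 PM.
So the tutorial ends at 12:19 PM.
The closing talk starts at 12:19 PM + 40 min = 12:59 PM.

12:59 PM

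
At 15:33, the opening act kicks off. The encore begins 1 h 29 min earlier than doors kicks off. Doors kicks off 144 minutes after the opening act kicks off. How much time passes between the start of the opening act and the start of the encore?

Doors starts at 15:33 + 144 min = 17:57.
The encore starts at 17:57 − 89 min = 16:28.
From 15:33 to 16:28 is 55 minutes.

55 minutes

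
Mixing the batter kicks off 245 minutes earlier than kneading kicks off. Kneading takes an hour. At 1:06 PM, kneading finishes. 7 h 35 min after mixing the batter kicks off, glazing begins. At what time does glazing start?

3:36 PM

Kneading starts at 1:06 PM − 60 min = 12:06 PM.
Mixing the batter starts at 12:06 PM − 245 min = 8:01 AM.
Glazing starts at 8:01 AM + 455 min = 3:36 PM.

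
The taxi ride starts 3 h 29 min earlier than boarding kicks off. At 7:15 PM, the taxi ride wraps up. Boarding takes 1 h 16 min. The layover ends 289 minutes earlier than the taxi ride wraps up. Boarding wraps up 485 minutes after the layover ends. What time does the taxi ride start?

5:46 PM

The layover ends at 7:15 PM − 289 min = 2:26 PM.
Boarding ends at 2:26 PM + 485 min = 10:31 PM.
Boarding starts at 10:31 PM − 76 min = 9:15 PM.
The taxi ride starts at 9:15 PM − 209 min = 5:46 PM.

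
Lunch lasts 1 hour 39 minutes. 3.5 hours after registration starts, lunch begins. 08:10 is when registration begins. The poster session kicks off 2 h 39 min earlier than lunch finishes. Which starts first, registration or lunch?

Lunch starts at 08:10 + 210 min = 11:40.
Registration starts at 08:10 and lunch starts at 11:40, so registration is first.

registration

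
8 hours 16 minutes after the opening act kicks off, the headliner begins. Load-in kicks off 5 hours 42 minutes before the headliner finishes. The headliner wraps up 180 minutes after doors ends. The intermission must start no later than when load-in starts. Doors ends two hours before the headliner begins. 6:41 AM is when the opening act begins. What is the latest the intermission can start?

The headliner starts at 6:41 AM + 496 min = 2:57 PM.
Doors ends at 2:57 PM − 120 min = 12:57 PM.
The headliner ends at 12:57 PM + 180 min = 3:57 PM.
Load-in starts at 3:57 PM − 342 min = 10:15 AM.
The intermission is bounded by load-in, so the latest it can start is 10:15 AM.

10:15 AM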